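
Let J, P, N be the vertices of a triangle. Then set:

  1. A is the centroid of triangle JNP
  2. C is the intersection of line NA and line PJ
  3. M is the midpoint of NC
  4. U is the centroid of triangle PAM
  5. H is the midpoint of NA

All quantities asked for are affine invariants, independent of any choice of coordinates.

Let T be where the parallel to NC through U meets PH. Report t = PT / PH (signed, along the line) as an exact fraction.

Work in coordinates with J = (0, 0), P = (1, 0), N = (0, 1).
1. A is the centroid of triangle JNP ⇒ A = (1/3, 1/3)
2. C is the intersection of line NA and line PJ ⇒ C = (1/2, 0)
3. M is the midpoint of NC ⇒ M = (1/4, 1/2)
4. U is the centroid of triangle PAM ⇒ U = (19/36, 5/18)
5. H is the midpoint of NA ⇒ H = (1/6, 2/3)
through U parallel to NC: direction (1/2, -1); meets PH at T = (4/9, 4/9)
T = P + t·(H−P) with t = 2/3

t = 2/3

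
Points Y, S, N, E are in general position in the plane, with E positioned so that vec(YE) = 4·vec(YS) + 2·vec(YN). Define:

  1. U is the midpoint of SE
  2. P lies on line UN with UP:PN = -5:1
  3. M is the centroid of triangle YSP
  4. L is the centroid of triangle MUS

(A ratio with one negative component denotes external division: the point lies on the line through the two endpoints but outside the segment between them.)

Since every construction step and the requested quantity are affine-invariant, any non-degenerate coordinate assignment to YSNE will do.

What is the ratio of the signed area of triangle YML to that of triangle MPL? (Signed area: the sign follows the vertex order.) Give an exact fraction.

Choose coordinates Y = (0, 0), S = (1, 0), N = (0, 1), E = (4, 2).
1. U is the midpoint of SE ⇒ U = (5/2, 1)
2. P lies on line UN with UP:PN = -5:1 ⇒ P = (-5/8, 1)
3. M is the centroid of triangle YSP ⇒ M = (1/8, 1/3)
4. L is the centroid of triangle MUS ⇒ L = (29/24, 4/9)
2·[YML] = -25/72, 2·[MPL] = -29/36
[YML]:[MPL] = -25/72:-29/36 = 25/58

[YML]:[MPL] = 25/58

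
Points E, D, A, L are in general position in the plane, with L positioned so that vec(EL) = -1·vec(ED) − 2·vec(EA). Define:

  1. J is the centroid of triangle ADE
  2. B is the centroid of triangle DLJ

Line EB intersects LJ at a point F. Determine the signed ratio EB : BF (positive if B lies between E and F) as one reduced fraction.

EB:BF = -3/2

Choose coordinates E = (0, 0), D = (1, 0), A = (0, 1), L = (-1, -2).
1. J is the centroid of triangle ADE ⇒ J = (1/3, 1/3)
2. B is the centroid of triangle DLJ ⇒ B = (1/9, -5/9)
line EB meets LJ at F = (1/27, -5/27)
B = E + t·(F−E) with t = 3, so EB:BF = 3:-2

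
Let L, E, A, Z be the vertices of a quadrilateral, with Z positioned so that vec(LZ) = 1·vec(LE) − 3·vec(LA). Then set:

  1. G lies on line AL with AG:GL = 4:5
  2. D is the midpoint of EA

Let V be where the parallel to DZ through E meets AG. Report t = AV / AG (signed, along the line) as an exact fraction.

Choose coordinates L = (0, 0), E = (1, 0), A = (0, 1), Z = (1, -3).
1. G lies on line AL with AG:GL = 4:5 ⇒ G = (0, 5/9)
2. D is the midpoint of EA ⇒ D = (1/2, 1/2)
through E parallel to DZ: direction (1/2, -7/2); meets AG at V = (0, 7)
V = A + t·(G−A) with t = -27/2

t = -27/2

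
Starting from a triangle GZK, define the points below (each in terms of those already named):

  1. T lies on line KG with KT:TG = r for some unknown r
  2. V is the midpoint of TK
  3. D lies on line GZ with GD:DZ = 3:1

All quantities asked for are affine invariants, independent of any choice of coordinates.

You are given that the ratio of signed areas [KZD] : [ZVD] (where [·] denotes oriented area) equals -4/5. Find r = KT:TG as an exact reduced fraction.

r = -1/3

Assign G = (0, 0), Z = (1, 0), K = (0, 1) — the answer is frame-independent, so this choice is without loss of generality.
1. With KT:TG = r, write λ = r/(r+1) so T = K + λ·(G−K); T is affine-linear in λ
2. V is the midpoint of TK ⇒ V is an affine combination of earlier points and hence also affine-linear in λ
3. D lies on line GZ with GD:DZ = 3:1 ⇒ D = (3/4, 0)
Every point depending on T is an affine combination of T and λ-independent points, so each such coordinate is linear in λ; the λ² term in each signed area is a multiple of (G−K)×(G−K) = 0, so 2·[KZD] and 2·[ZVD] are each linear in λ. Evaluating at λ=0 and λ=1:
  2·[KZD] = -1/4,   2·[ZVD] = -1/8·λ + 1/4
So [KZD]:[ZVD] = (-1/4) / (-1/8·λ + 1/4). Setting this equal to -4/5:
  -1/4 = -4/5·(-1/8·λ + 1/4)  ⇒  λ = -1/2
Then r = λ/(1−λ) = (-1/2)/(3/2) = -1/3. Check: with r = -1/3, T = (0, 3/2) and [KZD]:[ZVD] = -4/5 as required.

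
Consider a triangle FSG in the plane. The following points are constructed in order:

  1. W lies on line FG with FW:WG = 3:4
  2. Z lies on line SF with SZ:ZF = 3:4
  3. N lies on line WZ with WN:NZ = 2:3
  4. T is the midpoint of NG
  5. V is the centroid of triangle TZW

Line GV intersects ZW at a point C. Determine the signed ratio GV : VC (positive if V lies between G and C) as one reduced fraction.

Choose coordinates F = (0, 0), S = (1, 0), G = (0, 1).
1. W lies on line FG with FW:WG = 3:4 ⇒ W = (0, 3/7)
2. Z lies on line SF with SZ:ZF = 3:4 ⇒ Z = (4/7, 0)
3. N lies on line WZ with WN:NZ = 2:3 ⇒ N = (8/35, 9/35)
4. T is the midpoint of NG ⇒ T = (4/35, 22/35)
5. V is the centroid of triangle TZW ⇒ V = (8/35, 37/105)
line GV meets ZW at C = (48/175, 39/175)
V = G + t·(C−G) with t = 5/6, so GV:VC = 5/6:1/6

GV:VC = 5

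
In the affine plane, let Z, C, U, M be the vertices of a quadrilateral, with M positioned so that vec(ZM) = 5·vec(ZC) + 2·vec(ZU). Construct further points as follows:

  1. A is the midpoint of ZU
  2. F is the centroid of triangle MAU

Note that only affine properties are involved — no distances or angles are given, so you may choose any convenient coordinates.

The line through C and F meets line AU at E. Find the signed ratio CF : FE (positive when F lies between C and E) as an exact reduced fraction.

Set Z = (0, 0), C = (1, 0), U = (0, 1), M = (5, 2); any affine frame gives the same invariant.
1. A is the midpoint of ZU ⇒ A = (0, 1/2)
2. F is the centroid of triangle MAU ⇒ F = (5/3, 7/6)
line CF meets AU at E = (0, -7/4)
F = C + t·(E−C) with t = -2/3, so CF:FE = -2/3:5/3

CF:FE = -2/5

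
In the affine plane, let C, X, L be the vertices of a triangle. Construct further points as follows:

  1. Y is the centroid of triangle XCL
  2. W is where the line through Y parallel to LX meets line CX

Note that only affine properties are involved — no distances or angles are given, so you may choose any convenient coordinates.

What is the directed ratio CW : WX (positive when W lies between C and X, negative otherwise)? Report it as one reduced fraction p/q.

Set C = (0, 0), X = (1, 0), L = (0, 1); any affine frame gives the same invariant.
1. Y is the centroid of triangle XCL ⇒ Y = (1/3, 1/3)
2. W is where the line through Y parallel to LX meets line CX ⇒ W = (2/3, 0)
W = C + t·(X−C) with t = 2/3, so CW:WX = t:(1−t) = 2/3:1/3

CW:WX = 2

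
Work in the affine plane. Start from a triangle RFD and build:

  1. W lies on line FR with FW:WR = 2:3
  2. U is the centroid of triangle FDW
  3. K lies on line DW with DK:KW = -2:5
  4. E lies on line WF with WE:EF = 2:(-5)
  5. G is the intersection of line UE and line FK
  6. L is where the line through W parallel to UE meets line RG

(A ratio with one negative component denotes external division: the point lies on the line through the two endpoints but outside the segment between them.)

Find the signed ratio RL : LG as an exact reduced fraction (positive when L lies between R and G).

RL:LG = -9/4

Set R = (0, 0), F = (1, 0), D = (0, 1); any affine frame gives the same invariant.
1. W lies on line FR with FW:WR = 2:3 ⇒ W = (3/5, 0)
2. U is the centroid of triangle FDW ⇒ U = (8/15, 1/3)
3. K lies on line DW with DK:KW = -2:5 ⇒ K = (-2/5, 5/3)
4. E lies on line WF with WE:EF = 2:(-5) ⇒ E = (1/3, 0)
5. G is the intersection of line UE and line FK ⇒ G = (11/18, 25/54)
6. L is where the line through W parallel to UE meets line RG ⇒ L = (11/10, 5/6)
L = R + t·(G−R) with t = 9/5, so RL:LG = t:(1−t) = 9/5:-4/5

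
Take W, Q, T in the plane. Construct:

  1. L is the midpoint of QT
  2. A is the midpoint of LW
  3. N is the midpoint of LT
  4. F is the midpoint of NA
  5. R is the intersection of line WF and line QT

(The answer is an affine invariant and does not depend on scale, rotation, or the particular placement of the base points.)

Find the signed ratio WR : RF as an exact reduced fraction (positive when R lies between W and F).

WR:RF = -4

Work in coordinates with W = (0, 0), Q = (1, 0), T = (0, 1).
1. L is the midpoint of QT ⇒ L = (1/2, 1/2)
2. A is the midpoint of LW ⇒ A = (1/4, 1/4)
3. N is the midpoint of LT ⇒ N = (1/4, 3/4)
4. F is the midpoint of NA ⇒ F = (1/4, 1/2)
5. R is the intersection of line WF and line QT ⇒ R = (1/3, 2/3)
R = W + t·(F−W) with t = 4/3, so WR:RF = t:(1−t) = 4/3:-1/3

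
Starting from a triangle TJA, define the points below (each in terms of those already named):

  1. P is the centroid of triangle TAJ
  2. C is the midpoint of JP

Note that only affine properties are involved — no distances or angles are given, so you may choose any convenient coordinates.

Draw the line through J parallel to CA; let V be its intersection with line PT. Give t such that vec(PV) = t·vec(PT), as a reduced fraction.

t = -2/3

Work in coordinates with T = (0, 0), J = (1, 0), A = (0, 1).
1. P is the centroid of triangle TAJ ⇒ P = (1/3, 1/3)
2. C is the midpoint of JP ⇒ C = (2/3, 1/6)
through J parallel to CA: direction (-2/3, 5/6); meets PT at V = (5/9, 5/9)
V = P + t·(T−P) with t = -2/3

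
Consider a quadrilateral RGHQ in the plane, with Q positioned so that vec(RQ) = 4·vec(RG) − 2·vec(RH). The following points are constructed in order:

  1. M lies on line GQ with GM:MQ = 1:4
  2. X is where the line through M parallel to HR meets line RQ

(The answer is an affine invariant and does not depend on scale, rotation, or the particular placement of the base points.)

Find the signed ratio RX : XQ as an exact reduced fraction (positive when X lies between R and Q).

RX:XQ = 2/3

Choose coordinates R = (0, 0), G = (1, 0), H = (0, 1), Q = (4, -2).
1. M lies on line GQ with GM:MQ = 1:4 ⇒ M = (8/5, -2/5)
2. X is where the line through M parallel to HR meets line RQ ⇒ X = (8/5, -4/5)
X = R + t·(Q−R) with t = 2/5, so RX:XQ = t:(1−t) = 2/5:3/5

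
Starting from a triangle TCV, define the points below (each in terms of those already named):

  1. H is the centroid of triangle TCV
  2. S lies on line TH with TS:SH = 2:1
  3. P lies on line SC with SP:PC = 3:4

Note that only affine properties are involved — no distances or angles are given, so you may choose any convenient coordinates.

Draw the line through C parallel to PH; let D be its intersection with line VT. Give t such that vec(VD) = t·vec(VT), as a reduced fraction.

t = 1/14

Assign T = (0, 0), C = (1, 0), V = (0, 1) — the answer is frame-independent, so this choice is without loss of generality.
1. H is the centroid of triangle TCV ⇒ H = (1/3, 1/3)
2. S lies on line TH with TS:SH = 2:1 ⇒ S = (2/9, 2/9)
3. P lies on line SC with SP:PC = 3:4 ⇒ P = (5/9, 8/63)
through C parallel to PH: direction (-2/9, 13/63); meets VT at D = (0, 13/14)
D = V + t·(T−V) with t = 1/14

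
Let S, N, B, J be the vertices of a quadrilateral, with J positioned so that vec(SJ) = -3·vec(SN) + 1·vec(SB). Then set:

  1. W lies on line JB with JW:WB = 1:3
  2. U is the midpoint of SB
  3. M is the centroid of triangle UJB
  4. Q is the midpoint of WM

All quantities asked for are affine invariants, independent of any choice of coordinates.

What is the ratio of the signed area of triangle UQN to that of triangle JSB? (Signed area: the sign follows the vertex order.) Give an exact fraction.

[UQN]:[JSB] = 19/144

Assign S = (0, 0), N = (1, 0), B = (0, 1), J = (-3, 1) — the answer is frame-independent, so this choice is without loss of generality.
1. W lies on line JB with JW:WB = 1:3 ⇒ W = (-9/4, 1)
2. U is the midpoint of SB ⇒ U = (0, 1/2)
3. M is the centroid of triangle UJB ⇒ M = (-1, 5/6)
4. Q is the midpoint of WM ⇒ Q = (-13/8, 11/12)
2·[UQN] = 19/48, 2·[JSB] = 3
[UQN]:[JSB] = 19/48:3 = 19/144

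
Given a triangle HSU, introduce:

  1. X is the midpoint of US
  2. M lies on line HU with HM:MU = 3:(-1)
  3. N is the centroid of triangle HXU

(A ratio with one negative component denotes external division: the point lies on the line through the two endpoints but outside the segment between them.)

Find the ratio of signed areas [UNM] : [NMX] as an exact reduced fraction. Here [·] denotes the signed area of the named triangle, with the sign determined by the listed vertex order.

Work in coordinates with H = (0, 0), S = (1, 0), U = (0, 1).
1. X is the midpoint of US ⇒ X = (1/2, 1/2)
2. M lies on line HU with HM:MU = 3:(-1) ⇒ M = (0, 3/2)
3. N is the centroid of triangle HXU ⇒ N = (1/6, 1/2)
2·[UNM] = 1/12, 2·[NMX] = -1/3
[UNM]:[NMX] = 1/12:-1/3 = -1/4

[UNM]:[NMX] = -1/4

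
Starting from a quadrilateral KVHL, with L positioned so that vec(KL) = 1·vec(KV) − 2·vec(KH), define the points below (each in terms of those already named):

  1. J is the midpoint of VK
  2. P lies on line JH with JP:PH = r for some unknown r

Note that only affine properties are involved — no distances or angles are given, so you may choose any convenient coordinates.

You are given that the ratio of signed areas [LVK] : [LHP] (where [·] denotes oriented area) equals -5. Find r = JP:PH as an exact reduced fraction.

Set K = (0, 0), V = (1, 0), H = (0, 1), L = (1, -2); any affine frame gives the same invariant.
1. J is the midpoint of VK ⇒ J = (1/2, 0)
2. With JP:PH = r, write λ = r/(r+1) so P = J + λ·(H−J); P is affine-linear in λ
Every point depending on P is an affine combination of P and λ-independent points, so each such coordinate is linear in λ; the λ² term in each signed area is a multiple of (H−J)×(H−J) = 0, so 2·[LVK] and 2·[LHP] are each linear in λ. Evaluating at λ=0 and λ=1:
  2·[LVK] = 2,   2·[LHP] = 1/2·λ − 1/2
So [LVK]:[LHP] = (2) / (1/2·λ − 1/2). Setting this equal to -5:
  2 = -5·(1/2·λ − 1/2)  ⇒  λ = 1/5
Then r = λ/(1−λ) = (1/5)/(4/5) = 1/4. Check: with r = 1/4, P = (2/5, 1/5) and [LVK]:[LHP] = -5 as required.

r = 1/4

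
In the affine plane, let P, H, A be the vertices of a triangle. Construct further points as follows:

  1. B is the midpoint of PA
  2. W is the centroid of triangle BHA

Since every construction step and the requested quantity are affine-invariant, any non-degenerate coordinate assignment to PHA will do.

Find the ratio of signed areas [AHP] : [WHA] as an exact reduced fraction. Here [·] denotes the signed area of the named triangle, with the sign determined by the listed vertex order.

[AHP]:[WHA] = -6

Assign P = (0, 0), H = (1, 0), A = (0, 1) — the answer is frame-independent, so this choice is without loss of generality.
1. B is the midpoint of PA ⇒ B = (0, 1/2)
2. W is the centroid of triangle BHA ⇒ W = (1/3, 1/2)
2·[AHP] = -1, 2·[WHA] = 1/6
[AHP]:[WHA] = -1:1/6 = -6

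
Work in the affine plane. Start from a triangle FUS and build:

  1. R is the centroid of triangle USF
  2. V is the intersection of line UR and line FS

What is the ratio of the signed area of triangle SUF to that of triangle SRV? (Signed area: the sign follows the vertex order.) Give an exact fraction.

[SUF]:[SRV] = 6

Assign F = (0, 0), U = (1, 0), S = (0, 1) — the answer is frame-independent, so this choice is without loss of generality.
1. R is the centroid of triangle USF ⇒ R = (1/3, 1/3)
2. V is the intersection of line UR and line FS ⇒ V = (0, 1/2)
2·[SUF] = -1, 2·[SRV] = -1/6
[SUF]:[SRV] = -1:-1/6 = 6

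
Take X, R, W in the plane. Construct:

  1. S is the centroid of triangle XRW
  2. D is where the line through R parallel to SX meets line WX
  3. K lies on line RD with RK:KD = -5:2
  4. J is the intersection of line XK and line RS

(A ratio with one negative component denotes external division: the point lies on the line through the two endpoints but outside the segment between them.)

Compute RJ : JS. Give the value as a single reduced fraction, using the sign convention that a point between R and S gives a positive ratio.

Assign X = (0, 0), R = (1, 0), W = (0, 1) — the answer is frame-independent, so this choice is without loss of generality.
1. S is the centroid of triangle XRW ⇒ S = (1/3, 1/3)
2. D is where the line through R parallel to SX meets line WX ⇒ D = (0, -1)
3. K lies on line RD with RK:KD = -5:2 ⇒ K = (-2/3, -5/3)
4. J is the intersection of line XK and line RS ⇒ J = (1/6, 5/12)
J = R + t·(S−R) with t = 5/4, so RJ:JS = t:(1−t) = 5/4:-1/4

RJ:JS = -5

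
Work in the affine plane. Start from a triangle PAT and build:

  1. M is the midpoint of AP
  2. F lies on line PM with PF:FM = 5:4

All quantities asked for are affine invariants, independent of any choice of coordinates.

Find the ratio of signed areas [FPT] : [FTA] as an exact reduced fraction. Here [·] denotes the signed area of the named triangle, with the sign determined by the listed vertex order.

[FPT]:[FTA] = 5/13

Assign P = (0, 0), A = (1, 0), T = (0, 1) — the answer is frame-independent, so this choice is without loss of generality.
1. M is the midpoint of AP ⇒ M = (1/2, 0)
2. F lies on line PM with PF:FM = 5:4 ⇒ F = (5/18, 0)
2·[FPT] = -5/18, 2·[FTA] = -13/18
[FPT]:[FTA] = -5/18:-13/18 = 5/13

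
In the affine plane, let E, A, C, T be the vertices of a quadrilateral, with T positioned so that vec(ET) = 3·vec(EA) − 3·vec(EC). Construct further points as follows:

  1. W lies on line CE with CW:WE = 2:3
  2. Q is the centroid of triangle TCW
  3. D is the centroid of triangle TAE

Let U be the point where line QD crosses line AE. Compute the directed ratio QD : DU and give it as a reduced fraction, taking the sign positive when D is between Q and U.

Work in coordinates with E = (0, 0), A = (1, 0), C = (0, 1), T = (3, -3).
1. W lies on line CE with CW:WE = 2:3 ⇒ W = (0, 3/5)
2. Q is the centroid of triangle TCW ⇒ Q = (1, -7/15)
3. D is the centroid of triangle TAE ⇒ D = (4/3, -1)
line QD meets AE at U = (17/24, 0)
D = Q + t·(U−Q) with t = -8/7, so QD:DU = -8/7:15/7

QD:DU = -8/15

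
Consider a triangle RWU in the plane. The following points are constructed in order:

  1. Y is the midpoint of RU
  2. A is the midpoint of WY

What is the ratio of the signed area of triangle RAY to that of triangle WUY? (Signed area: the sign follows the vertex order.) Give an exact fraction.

[RAY]:[WUY] = 1/2

Choose coordinates R = (0, 0), W = (1, 0), U = (0, 1).
1. Y is the midpoint of RU ⇒ Y = (0, 1/2)
2. A is the midpoint of WY ⇒ A = (1/2, 1/4)
2·[RAY] = 1/4, 2·[WUY] = 1/2
[RAY]:[WUY] = 1/4:1/2 = 1/2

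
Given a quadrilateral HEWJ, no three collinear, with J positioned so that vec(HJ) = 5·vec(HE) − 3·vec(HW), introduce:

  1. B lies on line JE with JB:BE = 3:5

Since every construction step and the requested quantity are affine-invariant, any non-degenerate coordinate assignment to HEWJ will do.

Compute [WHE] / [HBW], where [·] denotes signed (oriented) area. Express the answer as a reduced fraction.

[WHE]:[HBW] = 2/7

Assign H = (0, 0), E = (1, 0), W = (0, 1), J = (5, -3) — the answer is frame-independent, so this choice is without loss of generality.
1. B lies on line JE with JB:BE = 3:5 ⇒ B = (7/2, -15/8)
2·[WHE] = 1, 2·[HBW] = 7/2
[WHE]:[HBW] = 1:7/2 = 2/7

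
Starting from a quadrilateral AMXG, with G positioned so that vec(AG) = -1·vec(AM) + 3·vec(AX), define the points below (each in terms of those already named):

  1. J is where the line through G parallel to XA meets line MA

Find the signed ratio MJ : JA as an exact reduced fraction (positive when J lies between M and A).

MJ:JA = -2

Work in coordinates with A = (0, 0), M = (1, 0), X = (0, 1), G = (-1, 3).
1. J is where the line through G parallel to XA meets line MA ⇒ J = (-1, 0)
J = M + t·(A−M) with t = 2, so MJ:JA = t:(1−t) = 2:-1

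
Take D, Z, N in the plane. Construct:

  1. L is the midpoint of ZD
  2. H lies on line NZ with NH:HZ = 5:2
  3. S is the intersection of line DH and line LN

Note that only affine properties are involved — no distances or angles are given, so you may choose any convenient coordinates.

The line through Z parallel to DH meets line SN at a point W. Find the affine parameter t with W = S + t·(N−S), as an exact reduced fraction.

t = -2/5

Set D = (0, 0), Z = (1, 0), N = (0, 1); any affine frame gives the same invariant.
1. L is the midpoint of ZD ⇒ L = (1/2, 0)
2. H lies on line NZ with NH:HZ = 5:2 ⇒ H = (5/7, 2/7)
3. S is the intersection of line DH and line LN ⇒ S = (5/12, 1/6)
through Z parallel to DH: direction (5/7, 2/7); meets SN at W = (7/12, -1/6)
W = S + t·(N−S) with t = -2/5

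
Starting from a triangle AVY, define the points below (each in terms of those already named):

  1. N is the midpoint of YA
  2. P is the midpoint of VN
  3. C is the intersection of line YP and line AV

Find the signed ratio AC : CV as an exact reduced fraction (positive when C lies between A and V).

AC:CV = 2

Set A = (0, 0), V = (1, 0), Y = (0, 1); any affine frame gives the same invariant.
1. N is the midpoint of YA ⇒ N = (0, 1/2)
2. P is the midpoint of VN ⇒ P = (1/2, 1/4)
3. C is the intersection of line YP and line AV ⇒ C = (2/3, 0)
C = A + t·(V−A) with t = 2/3, so AC:CV = t:(1−t) = 2/3:1/3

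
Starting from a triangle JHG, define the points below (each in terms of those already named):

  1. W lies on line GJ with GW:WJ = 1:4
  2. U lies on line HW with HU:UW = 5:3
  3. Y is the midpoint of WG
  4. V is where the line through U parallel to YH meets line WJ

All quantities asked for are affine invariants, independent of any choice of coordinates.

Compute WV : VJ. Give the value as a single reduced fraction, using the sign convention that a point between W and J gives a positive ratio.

WV:VJ = -3/67

Choose coordinates J = (0, 0), H = (1, 0), G = (0, 1).
1. W lies on line GJ with GW:WJ = 1:4 ⇒ W = (0, 4/5)
2. U lies on line HW with HU:UW = 5:3 ⇒ U = (3/8, 1/2)
3. Y is the midpoint of WG ⇒ Y = (0, 9/10)
4. V is where the line through U parallel to YH meets line WJ ⇒ V = (0, 67/80)
V = W + t·(J−W) with t = -3/64, so WV:VJ = t:(1−t) = -3/64:67/64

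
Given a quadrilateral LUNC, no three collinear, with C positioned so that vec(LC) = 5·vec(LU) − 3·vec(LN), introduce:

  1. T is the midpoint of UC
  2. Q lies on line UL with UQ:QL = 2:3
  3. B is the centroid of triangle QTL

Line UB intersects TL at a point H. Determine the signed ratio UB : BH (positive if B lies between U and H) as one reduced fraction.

Choose coordinates L = (0, 0), U = (1, 0), N = (0, 1), C = (5, -3).
1. T is the midpoint of UC ⇒ T = (3, -3/2)
2. Q lies on line UL with UQ:QL = 2:3 ⇒ Q = (3/5, 0)
3. B is the centroid of triangle QTL ⇒ B = (6/5, -1/2)
line UB meets TL at H = (5/4, -5/8)
B = U + t·(H−U) with t = 4/5, so UB:BH = 4/5:1/5

UB:BH = 4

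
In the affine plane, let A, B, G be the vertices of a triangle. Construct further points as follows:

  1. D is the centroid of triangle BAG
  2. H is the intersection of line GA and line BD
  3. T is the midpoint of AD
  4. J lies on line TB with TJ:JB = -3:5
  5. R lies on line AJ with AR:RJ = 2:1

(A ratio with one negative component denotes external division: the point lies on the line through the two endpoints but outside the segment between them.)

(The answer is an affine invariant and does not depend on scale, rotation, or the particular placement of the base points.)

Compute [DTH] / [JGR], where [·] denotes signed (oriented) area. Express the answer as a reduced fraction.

[DTH]:[JGR] = 3/13

Choose coordinates A = (0, 0), B = (1, 0), G = (0, 1).
1. D is the centroid of triangle BAG ⇒ D = (1/3, 1/3)
2. H is the intersection of line GA and line BD ⇒ H = (0, 1/2)
3. T is the midpoint of AD ⇒ T = (1/6, 1/6)
4. J lies on line TB with TJ:JB = -3:5 ⇒ J = (-13/12, 5/12)
5. R lies on line AJ with AR:RJ = 2:1 ⇒ R = (-13/18, 5/18)
2·[DTH] = -1/12, 2·[JGR] = -13/36
[DTH]:[JGR] = -1/12:-13/36 = 3/13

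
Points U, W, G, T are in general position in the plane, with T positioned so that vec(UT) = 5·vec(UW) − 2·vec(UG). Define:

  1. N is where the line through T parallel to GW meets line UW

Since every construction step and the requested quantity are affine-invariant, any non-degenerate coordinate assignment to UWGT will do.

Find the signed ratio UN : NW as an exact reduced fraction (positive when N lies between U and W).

Set U = (0, 0), W = (1, 0), G = (0, 1), T = (5, -2); any affine frame gives the same invariant.
1. N is where the line through T parallel to GW meets line UW ⇒ N = (3, 0)
N = U + t·(W−U) with t = 3, so UN:NW = t:(1−t) = 3:-2

UN:NW = -3/2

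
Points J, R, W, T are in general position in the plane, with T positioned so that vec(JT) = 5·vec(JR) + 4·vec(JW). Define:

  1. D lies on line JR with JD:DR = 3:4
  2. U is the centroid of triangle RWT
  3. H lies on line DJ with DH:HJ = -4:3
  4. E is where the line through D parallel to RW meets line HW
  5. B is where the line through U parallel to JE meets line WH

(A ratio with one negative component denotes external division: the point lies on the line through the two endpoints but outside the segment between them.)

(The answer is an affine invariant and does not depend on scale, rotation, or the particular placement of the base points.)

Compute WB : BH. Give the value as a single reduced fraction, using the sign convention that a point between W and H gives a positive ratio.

WB:BH = -4/7

Set J = (0, 0), R = (1, 0), W = (0, 1), T = (5, 4); any affine frame gives the same invariant.
1. D lies on line JR with JD:DR = 3:4 ⇒ D = (3/7, 0)
2. U is the centroid of triangle RWT ⇒ U = (2, 5/3)
3. H lies on line DJ with DH:HJ = -4:3 ⇒ H = (-9/7, 0)
4. E is where the line through D parallel to RW meets line HW ⇒ E = (-9/28, 3/4)
5. B is where the line through U parallel to JE meets line WH ⇒ B = (12/7, 7/3)
B = W + t·(H−W) with t = -4/3, so WB:BH = t:(1−t) = -4/3:7/3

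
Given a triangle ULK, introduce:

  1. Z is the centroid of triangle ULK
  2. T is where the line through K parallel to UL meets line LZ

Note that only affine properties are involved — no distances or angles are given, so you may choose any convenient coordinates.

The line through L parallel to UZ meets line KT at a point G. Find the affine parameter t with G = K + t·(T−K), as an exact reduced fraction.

t = -2

Choose coordinates U = (0, 0), L = (1, 0), K = (0, 1).
1. Z is the centroid of triangle ULK ⇒ Z = (1/3, 1/3)
2. T is where the line through K parallel to UL meets line LZ ⇒ T = (-1, 1)
through L parallel to UZ: direction (1/3, 1/3); meets KT at G = (2, 1)
G = K + t·(T−K) with t = -2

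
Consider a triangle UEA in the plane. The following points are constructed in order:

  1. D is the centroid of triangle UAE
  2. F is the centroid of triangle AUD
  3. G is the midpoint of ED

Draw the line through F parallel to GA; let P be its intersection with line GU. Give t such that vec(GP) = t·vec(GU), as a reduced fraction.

t = 5/12

Work in coordinates with U = (0, 0), E = (1, 0), A = (0, 1).
1. D is the centroid of triangle UAE ⇒ D = (1/3, 1/3)
2. F is the centroid of triangle AUD ⇒ F = (1/9, 4/9)
3. G is the midpoint of ED ⇒ G = (2/3, 1/6)
through F parallel to GA: direction (-2/3, 5/6); meets GU at P = (7/18, 7/72)
P = G + t·(U−G) with t = 5/12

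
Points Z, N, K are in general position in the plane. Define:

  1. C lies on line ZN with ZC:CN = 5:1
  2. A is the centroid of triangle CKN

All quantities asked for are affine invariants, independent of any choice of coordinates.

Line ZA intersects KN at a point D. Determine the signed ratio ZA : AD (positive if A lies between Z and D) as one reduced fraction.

ZA:AD = 17

Work in coordinates with Z = (0, 0), N = (1, 0), K = (0, 1).
1. C lies on line ZN with ZC:CN = 5:1 ⇒ C = (5/6, 0)
2. A is the centroid of triangle CKN ⇒ A = (11/18, 1/3)
line ZA meets KN at D = (11/17, 6/17)
A = Z + t·(D−Z) with t = 17/18, so ZA:AD = 17/18:1/18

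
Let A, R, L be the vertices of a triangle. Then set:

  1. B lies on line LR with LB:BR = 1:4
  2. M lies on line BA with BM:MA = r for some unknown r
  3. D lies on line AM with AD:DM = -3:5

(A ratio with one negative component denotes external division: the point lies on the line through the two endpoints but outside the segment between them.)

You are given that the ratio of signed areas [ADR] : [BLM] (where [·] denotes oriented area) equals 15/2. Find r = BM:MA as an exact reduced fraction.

r = 4/5

Choose coordinates A = (0, 0), R = (1, 0), L = (0, 1).
1. B lies on line LR with LB:BR = 1:4 ⇒ B = (1/5, 4/5)
2. With BM:MA = r, write λ = r/(r+1) so M = B + λ·(A−B); M is affine-linear in λ
3. D lies on line AM with AD:DM = -3:5 ⇒ D is an affine combination of earlier points and hence also affine-linear in λ
Every point depending on M is an affine combination of M and λ-independent points, so each such coordinate is linear in λ; the λ² term in each signed area is a multiple of (A−B)×(A−B) = 0, so 2·[ADR] and 2·[BLM] are each linear in λ. Evaluating at λ=0 and λ=1:
  2·[ADR] = -6/5·λ + 6/5,   2·[BLM] = 1/5·λ
So [ADR]:[BLM] = (-6/5·λ + 6/5) / (1/5·λ). Setting this equal to 15/2:
  -6/5·λ + 6/5 = 15/2·(1/5·λ)  ⇒  λ = 4/9
Then r = λ/(1−λ) = (4/9)/(5/9) = 4/5. Check: with r = 4/5, M = (1/9, 4/9) and [ADR]:[BLM] = 15/2 as required.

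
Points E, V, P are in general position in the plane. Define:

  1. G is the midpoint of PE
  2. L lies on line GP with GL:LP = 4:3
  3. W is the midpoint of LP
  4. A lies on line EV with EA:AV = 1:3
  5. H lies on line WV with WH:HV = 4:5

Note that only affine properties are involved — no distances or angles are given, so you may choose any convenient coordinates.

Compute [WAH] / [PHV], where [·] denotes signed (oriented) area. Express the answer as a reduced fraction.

[WAH]:[PHV] = 5

Assign E = (0, 0), V = (1, 0), P = (0, 1) — the answer is frame-independent, so this choice is without loss of generality.
1. G is the midpoint of PE ⇒ G = (0, 1/2)
2. L lies on line GP with GL:LP = 4:3 ⇒ L = (0, 11/14)
3. W is the midpoint of LP ⇒ W = (0, 25/28)
4. A lies on line EV with EA:AV = 1:3 ⇒ A = (1/4, 0)
5. H lies on line WV with WH:HV = 4:5 ⇒ H = (4/9, 125/252)
2·[WAH] = 25/84, 2·[PHV] = 5/84
[WAH]:[PHV] = 25/84:5/84 = 5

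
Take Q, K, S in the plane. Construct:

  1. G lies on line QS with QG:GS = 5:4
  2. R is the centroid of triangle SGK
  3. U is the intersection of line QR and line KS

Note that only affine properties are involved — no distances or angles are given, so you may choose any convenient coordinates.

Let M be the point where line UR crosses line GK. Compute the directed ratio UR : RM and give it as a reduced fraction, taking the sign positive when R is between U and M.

Set Q = (0, 0), K = (1, 0), S = (0, 1); any affine frame gives the same invariant.
1. G lies on line QS with QG:GS = 5:4 ⇒ G = (0, 5/9)
2. R is the centroid of triangle SGK ⇒ R = (1/3, 14/27)
3. U is the intersection of line QR and line KS ⇒ U = (9/23, 14/23)
line UR meets GK at M = (5/19, 70/171)
R = U + t·(M−U) with t = 19/42, so UR:RM = 19/42:23/42

UR:RM = 19/23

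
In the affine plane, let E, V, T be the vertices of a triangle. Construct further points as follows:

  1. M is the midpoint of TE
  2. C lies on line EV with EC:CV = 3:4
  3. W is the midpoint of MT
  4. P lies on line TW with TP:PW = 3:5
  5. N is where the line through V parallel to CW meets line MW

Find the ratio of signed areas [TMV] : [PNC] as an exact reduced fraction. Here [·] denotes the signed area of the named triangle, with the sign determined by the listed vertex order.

Set E = (0, 0), V = (1, 0), T = (0, 1); any affine frame gives the same invariant.
1. M is the midpoint of TE ⇒ M = (0, 1/2)
2. C lies on line EV with EC:CV = 3:4 ⇒ C = (3/7, 0)
3. W is the midpoint of MT ⇒ W = (0, 3/4)
4. P lies on line TW with TP:PW = 3:5 ⇒ P = (0, 29/32)
5. N is where the line through V parallel to CW meets line MW ⇒ N = (0, 7/4)
2·[TMV] = 1/2, 2·[PNC] = -81/224
[TMV]:[PNC] = 1/2:-81/224 = -112/81

[TMV]:[PNC] = -112/81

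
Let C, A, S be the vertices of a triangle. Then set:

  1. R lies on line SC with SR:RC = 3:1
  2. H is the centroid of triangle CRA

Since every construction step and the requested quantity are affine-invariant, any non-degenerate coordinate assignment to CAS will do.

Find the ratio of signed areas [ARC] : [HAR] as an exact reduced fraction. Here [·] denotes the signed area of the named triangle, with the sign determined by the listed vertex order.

Work in coordinates with C = (0, 0), A = (1, 0), S = (0, 1).
1. R lies on line SC with SR:RC = 3:1 ⇒ R = (0, 1/4)
2. H is the centroid of triangle CRA ⇒ H = (1/3, 1/12)
2·[ARC] = 1/4, 2·[HAR] = 1/12
[ARC]:[HAR] = 1/4:1/12 = 3

[ARC]:[HAR] = 3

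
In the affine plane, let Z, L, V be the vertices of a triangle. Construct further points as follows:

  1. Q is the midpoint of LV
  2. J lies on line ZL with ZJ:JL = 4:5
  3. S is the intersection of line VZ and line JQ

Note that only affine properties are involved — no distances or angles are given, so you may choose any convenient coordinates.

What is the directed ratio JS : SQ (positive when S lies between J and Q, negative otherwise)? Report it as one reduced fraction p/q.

JS:SQ = -8/9

Assign Z = (0, 0), L = (1, 0), V = (0, 1) — the answer is frame-independent, so this choice is without loss of generality.
1. Q is the midpoint of LV ⇒ Q = (1/2, 1/2)
2. J lies on line ZL with ZJ:JL = 4:5 ⇒ J = (4/9, 0)
3. S is the intersection of line VZ and line JQ ⇒ S = (0, -4)
S = J + t·(Q−J) with t = -8, so JS:SQ = t:(1−t) = -8:9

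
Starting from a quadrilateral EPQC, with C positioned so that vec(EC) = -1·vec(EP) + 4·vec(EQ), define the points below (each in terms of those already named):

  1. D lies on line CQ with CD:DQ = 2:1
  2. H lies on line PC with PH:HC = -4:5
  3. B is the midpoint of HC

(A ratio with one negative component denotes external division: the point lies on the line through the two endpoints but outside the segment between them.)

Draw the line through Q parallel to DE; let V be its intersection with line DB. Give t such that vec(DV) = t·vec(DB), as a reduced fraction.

Work in coordinates with E = (0, 0), P = (1, 0), Q = (0, 1), C = (-1, 4).
1. D lies on line CQ with CD:DQ = 2:1 ⇒ D = (-1/3, 2)
2. H lies on line PC with PH:HC = -4:5 ⇒ H = (9, -16)
3. B is the midpoint of HC ⇒ B = (4, -6)
through Q parallel to DE: direction (1/3, -2); meets DB at V = (-5/54, 14/9)
V = D + t·(B−D) with t = 1/18

t = 1/18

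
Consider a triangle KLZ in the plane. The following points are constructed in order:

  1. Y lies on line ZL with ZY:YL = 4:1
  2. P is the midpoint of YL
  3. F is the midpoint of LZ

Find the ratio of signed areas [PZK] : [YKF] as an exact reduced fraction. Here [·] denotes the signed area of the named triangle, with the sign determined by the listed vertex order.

Work in coordinates with K = (0, 0), L = (1, 0), Z = (0, 1).
1. Y lies on line ZL with ZY:YL = 4:1 ⇒ Y = (4/5, 1/5)
2. P is the midpoint of YL ⇒ P = (9/10, 1/10)
3. F is the midpoint of LZ ⇒ F = (1/2, 1/2)
2·[PZK] = 9/10, 2·[YKF] = -3/10
[PZK]:[YKF] = 9/10:-3/10 = -3

[PZK]:[YKF] = -3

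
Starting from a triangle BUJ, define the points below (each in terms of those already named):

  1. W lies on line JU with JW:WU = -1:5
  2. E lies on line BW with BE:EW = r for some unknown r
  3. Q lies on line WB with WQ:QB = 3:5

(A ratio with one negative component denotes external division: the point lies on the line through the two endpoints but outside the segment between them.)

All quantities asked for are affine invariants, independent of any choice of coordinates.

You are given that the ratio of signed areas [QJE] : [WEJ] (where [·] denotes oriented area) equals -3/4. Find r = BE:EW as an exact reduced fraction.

Assign B = (0, 0), U = (1, 0), J = (0, 1) — the answer is frame-independent, so this choice is without loss of generality.
1. W lies on line JU with JW:WU = -1:5 ⇒ W = (-1/4, 5/4)
2. With BE:EW = r, write λ = r/(r+1) so E = B + λ·(W−B); E is affine-linear in λ
3. Q lies on line WB with WQ:QB = 3:5 ⇒ Q = (-5/32, 25/32)
Every point depending on E is an affine combination of E and λ-independent points, so each such coordinate is linear in λ; the λ² term in each signed area is a multiple of (W−B)×(W−B) = 0, so 2·[QJE] and 2·[WEJ] are each linear in λ. Evaluating at λ=0 and λ=1:
  2·[QJE] = 1/4·λ − 5/32,   2·[WEJ] = -1/4·λ + 1/4
So [QJE]:[WEJ] = (1/4·λ − 5/32) / (-1/4·λ + 1/4). Setting this equal to -3/4:
  1/4·λ − 5/32 = -3/4·(-1/4·λ + 1/4)  ⇒  λ = -1/2
Then r = λ/(1−λ) = (-1/2)/(3/2) = -1/3. Check: with r = -1/3, E = (1/8, -5/8) and [QJE]:[WEJ] = -3/4 as required.

r = -1/3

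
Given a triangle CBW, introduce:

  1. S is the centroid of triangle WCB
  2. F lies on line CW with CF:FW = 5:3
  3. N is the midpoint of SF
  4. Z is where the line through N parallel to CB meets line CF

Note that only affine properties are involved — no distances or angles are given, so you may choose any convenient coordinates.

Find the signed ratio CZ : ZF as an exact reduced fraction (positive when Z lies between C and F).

CZ:ZF = 23/7

Set C = (0, 0), B = (1, 0), W = (0, 1); any affine frame gives the same invariant.
1. S is the centroid of triangle WCB ⇒ S = (1/3, 1/3)
2. F lies on line CW with CF:FW = 5:3 ⇒ F = (0, 5/8)
3. N is the midpoint of SF ⇒ N = (1/6, 23/48)
4. Z is where the line through N parallel to CB meets line CF ⇒ Z = (0, 23/48)
Z = C + t·(F−C) with t = 23/30, so CZ:ZF = t:(1−t) = 23/30:7/30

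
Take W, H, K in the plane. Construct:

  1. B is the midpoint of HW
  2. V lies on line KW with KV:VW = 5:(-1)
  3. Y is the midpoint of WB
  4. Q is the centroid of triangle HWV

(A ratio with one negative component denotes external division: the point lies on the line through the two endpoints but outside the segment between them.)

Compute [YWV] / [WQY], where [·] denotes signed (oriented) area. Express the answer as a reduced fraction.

Set W = (0, 0), H = (1, 0), K = (0, 1); any affine frame gives the same invariant.
1. B is the midpoint of HW ⇒ B = (1/2, 0)
2. V lies on line KW with KV:VW = 5:(-1) ⇒ V = (0, -1/4)
3. Y is the midpoint of WB ⇒ Y = (1/4, 0)
4. Q is the centroid of triangle HWV ⇒ Q = (1/3, -1/12)
2·[YWV] = 1/16, 2·[WQY] = 1/48
[YWV]:[WQY] = 1/16:1/48 = 3

[YWV]:[WQY] = 3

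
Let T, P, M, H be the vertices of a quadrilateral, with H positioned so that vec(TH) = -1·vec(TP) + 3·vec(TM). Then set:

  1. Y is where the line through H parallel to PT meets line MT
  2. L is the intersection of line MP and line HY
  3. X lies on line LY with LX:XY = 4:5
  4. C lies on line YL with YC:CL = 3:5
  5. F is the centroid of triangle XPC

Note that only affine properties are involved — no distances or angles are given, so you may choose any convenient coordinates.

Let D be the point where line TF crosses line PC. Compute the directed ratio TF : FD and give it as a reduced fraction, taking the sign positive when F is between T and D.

Set T = (0, 0), P = (1, 0), M = (0, 1), H = (-1, 3); any affine frame gives the same invariant.
1. Y is where the line through H parallel to PT meets line MT ⇒ Y = (0, 3)
2. L is the intersection of line MP and line HY ⇒ L = (-2, 3)
3. X lies on line LY with LX:XY = 4:5 ⇒ X = (-10/9, 3)
4. C lies on line YL with YC:CL = 3:5 ⇒ C = (-3/4, 3)
5. F is the centroid of triangle XPC ⇒ F = (-31/108, 2)
line TF meets PC at D = (-31/95, 216/95)
F = T + t·(D−T) with t = 95/108, so TF:FD = 95/108:13/108

TF:FD = 95/13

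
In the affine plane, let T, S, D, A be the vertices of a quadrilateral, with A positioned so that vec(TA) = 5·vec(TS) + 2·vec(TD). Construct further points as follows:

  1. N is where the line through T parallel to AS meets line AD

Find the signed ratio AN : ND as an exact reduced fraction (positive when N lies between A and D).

Set T = (0, 0), S = (1, 0), D = (0, 1), A = (5, 2); any affine frame gives the same invariant.
1. N is where the line through T parallel to AS meets line AD ⇒ N = (10/3, 5/3)
N = A + t·(D−A) with t = 1/3, so AN:ND = t:(1−t) = 1/3:2/3

AN:ND = 1/2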